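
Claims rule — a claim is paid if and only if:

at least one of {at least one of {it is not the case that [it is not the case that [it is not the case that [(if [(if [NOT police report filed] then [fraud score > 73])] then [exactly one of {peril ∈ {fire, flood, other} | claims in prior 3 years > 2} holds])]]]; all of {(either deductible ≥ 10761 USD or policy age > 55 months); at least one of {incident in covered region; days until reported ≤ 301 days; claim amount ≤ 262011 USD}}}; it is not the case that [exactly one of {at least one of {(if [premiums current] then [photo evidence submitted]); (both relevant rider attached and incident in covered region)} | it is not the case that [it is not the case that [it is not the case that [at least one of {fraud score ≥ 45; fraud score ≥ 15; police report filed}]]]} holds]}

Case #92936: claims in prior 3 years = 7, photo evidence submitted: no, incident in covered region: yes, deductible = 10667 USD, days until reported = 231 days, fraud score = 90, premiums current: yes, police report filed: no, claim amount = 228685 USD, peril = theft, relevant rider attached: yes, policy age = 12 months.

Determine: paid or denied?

Denied

Atomic conditions:
  NOT police report filed: no → true
  fraud score > 73: 90 > 73 is true
  peril ∈ {fire, flood, other}: theft is not in the set → false
  claims in prior 3 years > 2: 7 > 2 is true
  deductible ≥ 10761 USD: 10667 ≥ 10761 is false
  policy age > 55 months: 12 > 55 is false
  incident in covered region: yes → true
  days until reported ≤ 301 days: 231 ≤ 301 is true
  claim amount ≤ 262011 USD: 228685 ≤ 262011 is true
  premiums current: yes → true
  photo evidence submitted: no → false
  relevant rider attached: yes → true
  fraud score ≥ 45: 90 ≥ 45 is true
  fraud score ≥ 15: 90 ≥ 15 is true
  police report filed: no → false
Combine:
[1.1.1.1.1.1] true → true = true
[1.1.1.1.1.2] exactly-one(false, true) = true
[1.1.1.1.1] true → true = true
[1.1.1.1] NOT true = false
[1.1.1] NOT false = true
[1.1] NOT true = false
[1.2.1] false OR false = false
[1.2.2] true OR true OR true = true
[1.2] false AND true = false
[1] false OR false = false
[2.1.1.1] true → false = false
[2.1.1.2] true AND true = true
[2.1.1] false OR true = true
[2.1.2.1.1.1] true OR true OR false = true
[2.1.2.1.1] NOT true = false
[2.1.2.1] NOT false = true
[2.1.2] NOT true = false
[2.1] exactly-one(true, false) = true
[2] NOT true = false
[root] false OR false = false
Overall: false → denied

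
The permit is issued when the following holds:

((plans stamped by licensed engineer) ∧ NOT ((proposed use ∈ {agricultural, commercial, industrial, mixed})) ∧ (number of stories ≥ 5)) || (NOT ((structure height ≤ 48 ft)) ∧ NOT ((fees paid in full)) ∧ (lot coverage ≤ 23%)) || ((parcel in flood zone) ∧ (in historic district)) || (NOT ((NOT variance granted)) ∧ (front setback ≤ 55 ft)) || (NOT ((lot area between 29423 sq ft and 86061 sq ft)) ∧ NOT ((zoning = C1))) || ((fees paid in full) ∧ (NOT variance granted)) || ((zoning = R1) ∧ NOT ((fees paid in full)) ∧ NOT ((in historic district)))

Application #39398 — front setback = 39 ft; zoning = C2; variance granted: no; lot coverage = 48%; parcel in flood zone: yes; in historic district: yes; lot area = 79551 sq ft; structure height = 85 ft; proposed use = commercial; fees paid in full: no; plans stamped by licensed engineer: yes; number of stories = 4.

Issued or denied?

Atomic conditions:
  plans stamped by licensed engineer: yes → true
  proposed use ∈ {agricultural, commercial, industrial, mixed}: commercial is in the set → true
  number of stories ≥ 5: 4 ≥ 5 is false
  structure height ≤ 48 ft: 85 ≤ 48 is false
  fees paid in full: no → false
  lot coverage ≤ 23%: 48 ≤ 23 is false
  parcel in flood zone: yes → true
  in historic district: yes → true
  NOT variance granted: no → true
  front setback ≤ 55 ft: 39 ≤ 55 is true
  lot area between 29423 sq ft and 86061 sq ft: 79551 in [29423, 86061] is true
  zoning = C1: C2 == C1 is false
  zoning = R1: C2 == R1 is false
Combine:
[1.2] NOT true = false
[1] true AND false AND false = false
[2.1] NOT false = true
[2.2] NOT false = true
[2] true AND true AND false = false
[3] true AND true = true
[4.1] NOT true = false
[4] false AND true = false
[5.1] NOT true = false
[5.2] NOT false = true
[5] false AND true = false
[6] false AND true = false
[7.2] NOT false = true
[7.3] NOT true = false
[7] false AND true AND false = false
[root] false OR false OR true OR false OR false OR false OR false = true
Overall: true → issued

Issued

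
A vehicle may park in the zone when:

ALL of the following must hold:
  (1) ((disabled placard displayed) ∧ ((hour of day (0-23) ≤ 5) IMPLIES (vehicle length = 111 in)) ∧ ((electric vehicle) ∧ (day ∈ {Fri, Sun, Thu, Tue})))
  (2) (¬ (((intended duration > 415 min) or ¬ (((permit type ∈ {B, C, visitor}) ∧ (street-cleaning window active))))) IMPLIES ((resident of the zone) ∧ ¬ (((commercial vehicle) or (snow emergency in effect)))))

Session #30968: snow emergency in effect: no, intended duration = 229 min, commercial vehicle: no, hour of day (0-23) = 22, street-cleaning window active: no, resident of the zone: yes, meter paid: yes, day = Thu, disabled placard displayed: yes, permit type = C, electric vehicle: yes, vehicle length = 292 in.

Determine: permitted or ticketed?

Atomic conditions:
  disabled placard displayed: yes → true
  hour of day (0-23) ≤ 5: 22 ≤ 5 is false
  vehicle length = 111 in: 292 == 111 is false
  electric vehicle: yes → true
  day ∈ {Fri, Sun, Thu, Tue}: Thu is in the set → true
  intended duration > 415 min: 229 > 415 is false
  permit type ∈ {B, C, visitor}: C is in the set → true
  street-cleaning window active: no → false
  resident of the zone: yes → true
  commercial vehicle: no → false
  snow emergency in effect: no → false
Combine:
[1.2] false → false (antecedent false ⇒ implication holds) = true
[1.3] true AND true = true
[1] true AND true AND true = true
[2.1.1.2.1] true AND false = false
[2.1.1.2] NOT false = true
[2.1.1] false OR true = true
[2.1] NOT true = false
[2.2.2.1] false OR false = false
[2.2.2] NOT false = true
[2.2] true AND true = true
[2] false → true (antecedent false ⇒ implication holds) = true
[root] true AND true = true
Overall: true → permitted

Permitted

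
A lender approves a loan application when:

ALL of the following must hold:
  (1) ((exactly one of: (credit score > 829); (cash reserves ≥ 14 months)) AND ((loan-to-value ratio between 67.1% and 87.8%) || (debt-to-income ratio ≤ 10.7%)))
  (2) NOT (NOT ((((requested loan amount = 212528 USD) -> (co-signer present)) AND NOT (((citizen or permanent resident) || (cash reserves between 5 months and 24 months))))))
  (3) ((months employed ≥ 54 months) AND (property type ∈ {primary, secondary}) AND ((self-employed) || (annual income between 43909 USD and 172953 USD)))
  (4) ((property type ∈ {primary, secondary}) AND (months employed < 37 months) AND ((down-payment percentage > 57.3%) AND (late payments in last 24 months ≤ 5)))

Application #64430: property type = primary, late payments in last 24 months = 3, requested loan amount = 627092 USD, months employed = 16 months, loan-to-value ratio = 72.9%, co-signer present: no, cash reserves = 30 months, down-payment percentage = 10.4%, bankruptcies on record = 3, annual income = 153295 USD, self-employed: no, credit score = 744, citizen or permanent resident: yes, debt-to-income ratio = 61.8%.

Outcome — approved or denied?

Denied

Atomic conditions:
  credit score > 829: 744 > 829 is false
  cash reserves ≥ 14 months: 30 ≥ 14 is true
  loan-to-value ratio between 67.1% and 87.8%: 72.9 in [67.1, 87.8] is true
  debt-to-income ratio ≤ 10.7%: 61.8 ≤ 10.7 is false
  requested loan amount = 212528 USD: 627092 == 212528 is false
  co-signer present: no → false
  citizen or permanent resident: yes → true
  cash reserves between 5 months and 24 months: 30 in [5, 24] is false
  months employed ≥ 54 months: 16 ≥ 54 is false
  property type ∈ {primary, secondary}: primary is in the set → true
  self-employed: no → false
  annual income between 43909 USD and 172953 USD: 153295 in [43909, 172953] is true
  months employed < 37 months: 16 < 37 is true
  down-payment percentage > 57.3%: 10.4 > 57.3 is false
  late payments in last 24 months ≤ 5: 3 ≤ 5 is true
Combine:
[1.1] exactly-one(false, true) = true
[1.2] true OR false = true
[1] true AND true = true
[2.1.1.1] false → false (antecedent false ⇒ implication holds) = true
[2.1.1.2.1] true OR false = true
[2.1.1.2] NOT true = false
[2.1.1] true AND false = false
[2.1] NOT false = true
[2] NOT true = false
[3.3] false OR true = true
[3] false AND true AND true = false
[4.3] false AND true = false
[4] true AND true AND false = false
[root] true AND false AND false AND false = false
Overall: false → denied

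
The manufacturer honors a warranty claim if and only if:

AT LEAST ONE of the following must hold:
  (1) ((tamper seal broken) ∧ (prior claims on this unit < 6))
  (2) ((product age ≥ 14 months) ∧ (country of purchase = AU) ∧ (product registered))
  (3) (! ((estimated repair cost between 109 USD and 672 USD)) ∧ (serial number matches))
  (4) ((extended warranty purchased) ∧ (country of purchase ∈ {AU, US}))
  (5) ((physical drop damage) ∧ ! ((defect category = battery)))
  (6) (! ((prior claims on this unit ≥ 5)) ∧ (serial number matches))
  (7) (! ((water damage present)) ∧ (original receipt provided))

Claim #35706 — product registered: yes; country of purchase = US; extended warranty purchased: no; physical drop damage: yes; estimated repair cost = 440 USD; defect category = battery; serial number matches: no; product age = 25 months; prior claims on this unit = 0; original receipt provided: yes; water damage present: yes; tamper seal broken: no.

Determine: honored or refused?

Refused

Atomic conditions:
  tamper seal broken: no → false
  prior claims on this unit < 6: 0 < 6 is true
  product age ≥ 14 months: 25 ≥ 14 is true
  country of purchase = AU: US == AU is false
  product registered: yes → true
  estimated repair cost between 109 USD and 672 USD: 440 in [109, 672] is true
  serial number matches: no → false
  extended warranty purchased: no → false
  country of purchase ∈ {AU, US}: US is in the set → true
  physical drop damage: yes → true
  defect category = battery: battery == battery is true
  prior claims on this unit ≥ 5: 0 ≥ 5 is false
  water damage present: yes → true
  original receipt provided: yes → true
Combine:
[1] false AND true = false
[2] true AND false AND true = false
[3.1] NOT true = false
[3] false AND false = false
[4] false AND true = false
[5.2] NOT true = false
[5] true AND false = false
[6.1] NOT false = true
[6] true AND false = false
[7.1] NOT true = false
[7] false AND true = false
[root] false OR false OR false OR false OR false OR false OR false = false
Overall: false → refused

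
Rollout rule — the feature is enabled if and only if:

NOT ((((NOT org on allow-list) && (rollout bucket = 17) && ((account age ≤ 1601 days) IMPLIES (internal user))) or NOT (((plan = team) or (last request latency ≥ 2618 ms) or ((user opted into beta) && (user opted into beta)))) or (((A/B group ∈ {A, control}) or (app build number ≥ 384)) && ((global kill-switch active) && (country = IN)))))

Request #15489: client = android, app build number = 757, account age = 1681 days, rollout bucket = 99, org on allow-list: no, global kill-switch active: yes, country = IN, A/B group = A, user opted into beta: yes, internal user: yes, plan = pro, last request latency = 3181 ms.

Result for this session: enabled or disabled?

Disabled

Atomic conditions:
  NOT org on allow-list: no → true
  rollout bucket = 17: 99 == 17 is false
  account age ≤ 1601 days: 1681 ≤ 1601 is false
  internal user: yes → true
  plan = team: pro == team is false
  last request latency ≥ 2618 ms: 3181 ≥ 2618 is true
  user opted into beta: yes → true
  A/B group ∈ {A, control}: A is in the set → true
  app build number ≥ 384: 757 ≥ 384 is true
  global kill-switch active: yes → true
  country = IN: IN == IN is true
Combine:
[1.1.3] false → true (antecedent false ⇒ implication holds) = true
[1.1] true AND false AND true = false
[1.2.1.3] true AND true = true
[1.2.1] false OR true OR true = true
[1.2] NOT true = false
[1.3.1] true OR true = true
[1.3.2] true AND true = true
[1.3] true AND true = true
[1] false OR false OR true = true
[root] NOT true = false
Overall: false → disabled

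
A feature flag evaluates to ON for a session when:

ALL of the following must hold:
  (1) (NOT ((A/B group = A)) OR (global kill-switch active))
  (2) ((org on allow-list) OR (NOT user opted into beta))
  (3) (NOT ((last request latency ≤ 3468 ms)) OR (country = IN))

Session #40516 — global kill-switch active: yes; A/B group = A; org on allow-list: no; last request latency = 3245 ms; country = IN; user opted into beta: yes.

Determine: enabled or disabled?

Disabled

Atomic conditions:
  A/B group = A: A == A is true
  global kill-switch active: yes → true
  org on allow-list: no → false
  NOT user opted into beta: yes → false
  last request latency ≤ 3468 ms: 3245 ≤ 3468 is true
  country = IN: IN == IN is true
Combine:
[1.1] NOT true = false
[1] false OR true = true
[2] false OR false = false
[3.1] NOT true = false
[3] false OR true = true
[root] true AND false AND true = false
Overall: false → disabled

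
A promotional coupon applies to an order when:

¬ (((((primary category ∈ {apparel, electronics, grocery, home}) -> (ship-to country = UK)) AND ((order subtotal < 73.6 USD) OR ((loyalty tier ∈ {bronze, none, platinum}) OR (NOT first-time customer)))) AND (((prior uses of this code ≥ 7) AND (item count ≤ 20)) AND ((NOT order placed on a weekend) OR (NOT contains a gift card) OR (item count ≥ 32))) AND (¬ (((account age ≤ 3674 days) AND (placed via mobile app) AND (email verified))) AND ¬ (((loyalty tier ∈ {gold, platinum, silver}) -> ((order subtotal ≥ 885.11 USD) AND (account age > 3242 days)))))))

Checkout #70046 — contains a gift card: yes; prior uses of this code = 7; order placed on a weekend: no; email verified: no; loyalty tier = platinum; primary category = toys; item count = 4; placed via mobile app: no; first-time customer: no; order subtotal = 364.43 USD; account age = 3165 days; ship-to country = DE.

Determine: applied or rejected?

Rejected

Atomic conditions:
  primary category ∈ {apparel, electronics, grocery, home}: toys is not in the set → false
  ship-to country = UK: DE == UK is false
  order subtotal < 73.6 USD: 364.43 < 73.6 is false
  loyalty tier ∈ {bronze, none, platinum}: platinum is in the set → true
  NOT first-time customer: no → true
  prior uses of this code ≥ 7: 7 ≥ 7 is true
  item count ≤ 20: 4 ≤ 20 is true
  NOT order placed on a weekend: no → true
  NOT contains a gift card: yes → false
  item count ≥ 32: 4 ≥ 32 is false
  account age ≤ 3674 days: 3165 ≤ 3674 is true
  placed via mobile app: no → false
  email verified: no → false
  loyalty tier ∈ {gold, platinum, silver}: platinum is in the set → true
  order subtotal ≥ 885.11 USD: 364.43 ≥ 885.11 is false
  account age > 3242 days: 3165 > 3242 is false
Combine:
[1.1.1] false → false (antecedent false ⇒ implication holds) = true
[1.1.2.2] true OR true = true
[1.1.2] false OR true = true
[1.1] true AND true = true
[1.2.1] true AND true = true
[1.2.2] true OR false OR false = true
[1.2] true AND true = true
[1.3.1.1] true AND false AND false = false
[1.3.1] NOT false = true
[1.3.2.1.2] false AND false = false
[1.3.2.1] true → false = false
[1.3.2] NOT false = true
[1.3] true AND true = true
[1] true AND true AND true = true
[root] NOT true = false
Overall: false → rejected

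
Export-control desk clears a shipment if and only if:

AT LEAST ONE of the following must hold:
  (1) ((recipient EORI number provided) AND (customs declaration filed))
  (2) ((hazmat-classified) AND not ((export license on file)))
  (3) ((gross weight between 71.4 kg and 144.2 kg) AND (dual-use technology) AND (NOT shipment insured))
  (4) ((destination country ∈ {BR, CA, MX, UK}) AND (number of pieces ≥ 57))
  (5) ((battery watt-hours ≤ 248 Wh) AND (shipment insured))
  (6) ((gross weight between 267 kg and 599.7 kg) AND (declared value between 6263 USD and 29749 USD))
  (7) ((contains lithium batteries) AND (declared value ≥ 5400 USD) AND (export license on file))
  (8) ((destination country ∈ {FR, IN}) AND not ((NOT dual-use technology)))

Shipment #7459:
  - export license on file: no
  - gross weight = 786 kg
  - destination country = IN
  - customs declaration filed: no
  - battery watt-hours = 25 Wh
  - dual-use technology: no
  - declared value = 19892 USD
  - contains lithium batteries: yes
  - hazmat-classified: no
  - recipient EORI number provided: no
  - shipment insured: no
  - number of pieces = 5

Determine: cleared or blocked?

Atomic conditions:
  recipient EORI number provided: no → false
  customs declaration filed: no → false
  hazmat-classified: no → false
  export license on file: no → false
  gross weight between 71.4 kg and 144.2 kg: 786 in [71.4, 144.2] is false
  dual-use technology: no → false
  NOT shipment insured: no → true
  destination country ∈ {BR, CA, MX, UK}: IN is not in the set → false
  number of pieces ≥ 57: 5 ≥ 57 is false
  battery watt-hours ≤ 248 Wh: 25 ≤ 248 is true
  shipment insured: no → false
  gross weight between 267 kg and 599.7 kg: 786 in [267, 599.7] is false
  declared value between 6263 USD and 29749 USD: 19892 in [6263, 29749] is true
  contains lithium batteries: yes → true
  declared value ≥ 5400 USD: 19892 ≥ 5400 is true
  destination country ∈ {FR, IN}: IN is in the set → true
  NOT dual-use technology: no → true
Combine:
[1] false AND false = false
[2.2] NOT false = true
[2] false AND true = false
[3] false AND false AND true = false
[4] false AND false = false
[5] true AND false = false
[6] false AND true = false
[7] true AND true AND false = false
[8.2] NOT true = false
[8] true AND false = false
[root] false OR false OR false OR false OR false OR false OR false OR false = false
Overall: false → blocked

Blocked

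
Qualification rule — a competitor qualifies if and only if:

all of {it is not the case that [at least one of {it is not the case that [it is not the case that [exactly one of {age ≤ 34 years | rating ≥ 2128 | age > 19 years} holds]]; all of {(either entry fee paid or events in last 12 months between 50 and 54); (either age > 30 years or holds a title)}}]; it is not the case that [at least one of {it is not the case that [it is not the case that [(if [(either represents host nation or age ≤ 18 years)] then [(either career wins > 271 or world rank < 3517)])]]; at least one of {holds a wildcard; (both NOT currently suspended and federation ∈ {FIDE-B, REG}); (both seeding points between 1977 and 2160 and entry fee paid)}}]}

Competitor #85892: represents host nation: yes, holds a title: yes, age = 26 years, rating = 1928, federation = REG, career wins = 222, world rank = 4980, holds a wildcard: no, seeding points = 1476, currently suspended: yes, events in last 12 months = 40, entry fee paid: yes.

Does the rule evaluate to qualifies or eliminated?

Eliminated

Atomic conditions:
  age ≤ 34 years: 26 ≤ 34 is true
  rating ≥ 2128: 1928 ≥ 2128 is false
  age > 19 years: 26 > 19 is true
  entry fee paid: yes → true
  events in last 12 months between 50 and 54: 40 in [50, 54] is false
  age > 30 years: 26 > 30 is false
  holds a title: yes → true
  represents host nation: yes → true
  age ≤ 18 years: 26 ≤ 18 is false
  career wins > 271: 222 > 271 is false
  world rank < 3517: 4980 < 3517 is false
  holds a wildcard: no → false
  NOT currently suspended: yes → false
  federation ∈ {FIDE-B, REG}: REG is in the set → true
  seeding points between 1977 and 2160: 1476 in [1977, 2160] is false
Combine:
[1.1.1.1.1] exactly-one(true, false, true) = false
[1.1.1.1] NOT false = true
[1.1.1] NOT true = false
[1.1.2.1] true OR false = true
[1.1.2.2] false OR true = true
[1.1.2] true AND true = true
[1.1] false OR true = true
[1] NOT true = false
[2.1.1.1.1.1] true OR false = true
[2.1.1.1.1.2] false OR false = false
[2.1.1.1.1] true → false = false
[2.1.1.1] NOT false = true
[2.1.1] NOT true = false
[2.1.2.2] false AND true = false
[2.1.2.3] false AND true = false
[2.1.2] false OR false OR false = false
[2.1] false OR false = false
[2] NOT false = true
[root] false AND true = false
Overall: false → eliminated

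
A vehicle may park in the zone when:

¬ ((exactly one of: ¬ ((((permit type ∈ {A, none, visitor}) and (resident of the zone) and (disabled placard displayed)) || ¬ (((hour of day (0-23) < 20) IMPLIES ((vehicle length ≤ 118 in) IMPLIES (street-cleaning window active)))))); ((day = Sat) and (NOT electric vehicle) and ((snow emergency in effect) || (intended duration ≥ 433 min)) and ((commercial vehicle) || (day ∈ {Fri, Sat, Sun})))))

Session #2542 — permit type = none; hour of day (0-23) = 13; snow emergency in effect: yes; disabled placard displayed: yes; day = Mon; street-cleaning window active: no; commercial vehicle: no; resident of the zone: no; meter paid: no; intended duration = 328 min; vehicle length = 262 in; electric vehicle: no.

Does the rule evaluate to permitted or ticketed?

Atomic conditions:
  permit type ∈ {A, none, visitor}: none is in the set → true
  resident of the zone: no → false
  disabled placard displayed: yes → true
  hour of day (0-23) < 20: 13 < 20 is true
  vehicle length ≤ 118 in: 262 ≤ 118 is false
  street-cleaning window active: no → false
  day = Sat: Mon == Sat is false
  NOT electric vehicle: no → true
  snow emergency in effect: yes → true
  intended duration ≥ 433 min: 328 ≥ 433 is false
  commercial vehicle: no → false
  day ∈ {Fri, Sat, Sun}: Mon is not in the set → false
Combine:
[1.1.1.1] true AND false AND true = false
[1.1.1.2.1.2] false → false (antecedent false ⇒ implication holds) = true
[1.1.1.2.1] true → true = true
[1.1.1.2] NOT true = false
[1.1.1] false OR false = false
[1.1] NOT false = true
[1.2.3] true OR false = true
[1.2.4] false OR false = false
[1.2] false AND true AND true AND false = false
[1] exactly-one(true, false) = true
[root] NOT true = false
Overall: false → ticketed

Ticketed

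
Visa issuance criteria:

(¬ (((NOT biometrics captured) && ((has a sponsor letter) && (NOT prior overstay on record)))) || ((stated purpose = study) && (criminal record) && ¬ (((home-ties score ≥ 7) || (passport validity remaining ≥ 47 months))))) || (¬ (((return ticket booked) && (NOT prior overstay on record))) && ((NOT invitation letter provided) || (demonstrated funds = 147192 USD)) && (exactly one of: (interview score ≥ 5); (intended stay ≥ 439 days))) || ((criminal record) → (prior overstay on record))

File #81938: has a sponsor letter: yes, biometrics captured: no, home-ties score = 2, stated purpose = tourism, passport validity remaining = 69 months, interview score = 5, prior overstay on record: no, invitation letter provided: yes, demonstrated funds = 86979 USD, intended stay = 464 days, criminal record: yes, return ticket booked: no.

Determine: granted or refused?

Refused

Atomic conditions:
  NOT biometrics captured: no → true
  has a sponsor letter: yes → true
  NOT prior overstay on record: no → true
  stated purpose = study: tourism == study is false
  criminal record: yes → true
  home-ties score ≥ 7: 2 ≥ 7 is false
  passport validity remaining ≥ 47 months: 69 ≥ 47 is true
  return ticket booked: no → false
  NOT invitation letter provided: yes → false
  demonstrated funds = 147192 USD: 86979 == 147192 is false
  interview score ≥ 5: 5 ≥ 5 is true
  intended stay ≥ 439 days: 464 ≥ 439 is true
  prior overstay on record: no → false
Combine:
[1.1.1.2] true AND true = true
[1.1.1] true AND true = true
[1.1] NOT true = false
[1.2.3.1] false OR true = true
[1.2.3] NOT true = false
[1.2] false AND true AND false = false
[1] false OR false = false
[2.1.1] false AND true = false
[2.1] NOT false = true
[2.2] false OR false = false
[2.3] exactly-one(true, true) = false
[2] true AND false AND false = false
[3] true → false = false
[root] false OR false OR false = false
Overall: false → refused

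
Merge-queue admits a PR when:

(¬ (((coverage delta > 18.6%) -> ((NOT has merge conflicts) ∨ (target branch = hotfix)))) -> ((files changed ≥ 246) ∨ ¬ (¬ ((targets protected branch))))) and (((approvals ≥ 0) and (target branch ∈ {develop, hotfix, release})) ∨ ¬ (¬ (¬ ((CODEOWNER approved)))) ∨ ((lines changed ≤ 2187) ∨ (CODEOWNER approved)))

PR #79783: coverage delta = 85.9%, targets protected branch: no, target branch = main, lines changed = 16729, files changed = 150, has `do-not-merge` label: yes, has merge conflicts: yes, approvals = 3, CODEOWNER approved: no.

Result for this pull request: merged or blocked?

Blocked

Atomic conditions:
  coverage delta > 18.6%: 85.9 > 18.6 is true
  NOT has merge conflicts: yes → false
  target branch = hotfix: main == hotfix is false
  files changed ≥ 246: 150 ≥ 246 is false
  targets protected branch: no → false
  approvals ≥ 0: 3 ≥ 0 is true
  target branch ∈ {develop, hotfix, release}: main is not in the set → false
  CODEOWNER approved: no → false
  lines changed ≤ 2187: 16729 ≤ 2187 is false
Combine:
[1.1.1.2] false OR false = false
[1.1.1] true → false = false
[1.1] NOT false = true
[1.2.2.1] NOT false = true
[1.2.2] NOT true = false
[1.2] false OR false = false
[1] true → false = false
[2.1] true AND false = false
[2.2.1.1] NOT false = true
[2.2.1] NOT true = false
[2.2] NOT false = true
[2.3] false OR false = false
[2] false OR true OR false = true
[root] false AND true = false
Overall: false → blocked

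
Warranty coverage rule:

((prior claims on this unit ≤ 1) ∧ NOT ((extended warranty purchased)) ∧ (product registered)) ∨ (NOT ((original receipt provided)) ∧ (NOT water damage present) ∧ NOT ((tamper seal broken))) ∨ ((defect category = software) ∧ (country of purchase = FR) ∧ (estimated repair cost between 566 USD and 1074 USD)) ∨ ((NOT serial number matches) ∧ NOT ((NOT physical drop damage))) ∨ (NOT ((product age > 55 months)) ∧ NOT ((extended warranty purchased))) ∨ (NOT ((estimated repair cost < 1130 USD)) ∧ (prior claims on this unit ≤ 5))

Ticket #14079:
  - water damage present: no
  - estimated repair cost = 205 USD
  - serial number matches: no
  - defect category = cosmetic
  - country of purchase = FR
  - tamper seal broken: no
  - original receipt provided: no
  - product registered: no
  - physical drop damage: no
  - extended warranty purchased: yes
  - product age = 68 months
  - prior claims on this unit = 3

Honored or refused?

Honored

Atomic conditions:
  prior claims on this unit ≤ 1: 3 ≤ 1 is false
  extended warranty purchased: yes → true
  product registered: no → false
  original receipt provided: no → false
  NOT water damage present: no → true
  tamper seal broken: no → false
  defect category = software: cosmetic == software is false
  country of purchase = FR: FR == FR is true
  estimated repair cost between 566 USD and 1074 USD: 205 in [566, 1074] is false
  NOT serial number matches: no → true
  NOT physical drop damage: no → true
  product age > 55 months: 68 > 55 is true
  estimated repair cost < 1130 USD: 205 < 1130 is true
  prior claims on this unit ≤ 5: 3 ≤ 5 is true
Combine:
[1.2] NOT true = false
[1] false AND false AND false = false
[2.1] NOT false = true
[2.3] NOT false = true
[2] true AND true AND true = true
[3] false AND true AND false = false
[4.2] NOT true = false
[4] true AND false = false
[5.1] NOT true = false
[5.2] NOT true = false
[5] false AND false = false
[6.1] NOT true = false
[6] false AND true = false
[root] false OR true OR false OR false OR false OR false = true
Overall: true → honored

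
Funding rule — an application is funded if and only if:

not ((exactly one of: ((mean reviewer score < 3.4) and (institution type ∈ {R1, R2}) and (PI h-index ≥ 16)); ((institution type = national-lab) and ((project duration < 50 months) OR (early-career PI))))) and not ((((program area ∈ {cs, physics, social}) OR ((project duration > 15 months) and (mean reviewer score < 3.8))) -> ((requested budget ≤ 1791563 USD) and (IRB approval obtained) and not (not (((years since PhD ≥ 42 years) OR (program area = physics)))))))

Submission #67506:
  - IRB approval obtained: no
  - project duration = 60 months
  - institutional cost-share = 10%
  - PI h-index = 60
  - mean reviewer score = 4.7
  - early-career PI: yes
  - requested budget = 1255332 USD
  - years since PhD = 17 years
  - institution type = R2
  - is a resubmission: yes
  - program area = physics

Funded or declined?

Funded

Atomic conditions:
  mean reviewer score < 3.4: 4.7 < 3.4 is false
  institution type ∈ {R1, R2}: R2 is in the set → true
  PI h-index ≥ 16: 60 ≥ 16 is true
  institution type = national-lab: R2 == national-lab is false
  project duration < 50 months: 60 < 50 is false
  early-career PI: yes → true
  program area ∈ {cs, physics, social}: physics is in the set → true
  project duration > 15 months: 60 > 15 is true
  mean reviewer score < 3.8: 4.7 < 3.8 is false
  requested budget ≤ 1791563 USD: 1255332 ≤ 1791563 is true
  IRB approval obtained: no → false
  years since PhD ≥ 42 years: 17 ≥ 42 is false
  program area = physics: physics == physics is true
Combine:
[1.1.1] false AND true AND true = false
[1.1.2.2] false OR true = true
[1.1.2] false AND true = false
[1.1] exactly-one(false, false) = false
[1] NOT false = true
[2.1.1.2] true AND false = false
[2.1.1] true OR false = true
[2.1.2.3.1.1] false OR true = true
[2.1.2.3.1] NOT true = false
[2.1.2.3] NOT false = true
[2.1.2] true AND false AND true = false
[2.1] true → false = false
[2] NOT false = true
[root] true AND true = true
Overall: true → funded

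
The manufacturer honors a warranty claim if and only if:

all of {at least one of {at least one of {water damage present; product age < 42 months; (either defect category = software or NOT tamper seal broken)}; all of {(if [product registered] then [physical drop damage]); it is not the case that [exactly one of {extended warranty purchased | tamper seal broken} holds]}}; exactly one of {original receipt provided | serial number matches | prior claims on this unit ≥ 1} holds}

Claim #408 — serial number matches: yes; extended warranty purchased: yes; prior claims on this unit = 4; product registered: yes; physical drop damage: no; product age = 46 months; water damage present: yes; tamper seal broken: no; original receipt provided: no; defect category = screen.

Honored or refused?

Refused

Atomic conditions:
  water damage present: yes → true
  product age < 42 months: 46 < 42 is false
  defect category = software: screen == software is false
  NOT tamper seal broken: no → true
  product registered: yes → true
  physical drop damage: no → false
  extended warranty purchased: yes → true
  tamper seal broken: no → false
  original receipt provided: no → false
  serial number matches: yes → true
  prior claims on this unit ≥ 1: 4 ≥ 1 is true
Combine:
[1.1.3] false OR true = true
[1.1] true OR false OR true = true
[1.2.1] true → false = false
[1.2.2.1] exactly-one(true, false) = true
[1.2.2] NOT true = false
[1.2] false AND false = false
[1] true OR false = true
[2] exactly-one(false, true, true) = false
[root] true AND false = false
Overall: false → refused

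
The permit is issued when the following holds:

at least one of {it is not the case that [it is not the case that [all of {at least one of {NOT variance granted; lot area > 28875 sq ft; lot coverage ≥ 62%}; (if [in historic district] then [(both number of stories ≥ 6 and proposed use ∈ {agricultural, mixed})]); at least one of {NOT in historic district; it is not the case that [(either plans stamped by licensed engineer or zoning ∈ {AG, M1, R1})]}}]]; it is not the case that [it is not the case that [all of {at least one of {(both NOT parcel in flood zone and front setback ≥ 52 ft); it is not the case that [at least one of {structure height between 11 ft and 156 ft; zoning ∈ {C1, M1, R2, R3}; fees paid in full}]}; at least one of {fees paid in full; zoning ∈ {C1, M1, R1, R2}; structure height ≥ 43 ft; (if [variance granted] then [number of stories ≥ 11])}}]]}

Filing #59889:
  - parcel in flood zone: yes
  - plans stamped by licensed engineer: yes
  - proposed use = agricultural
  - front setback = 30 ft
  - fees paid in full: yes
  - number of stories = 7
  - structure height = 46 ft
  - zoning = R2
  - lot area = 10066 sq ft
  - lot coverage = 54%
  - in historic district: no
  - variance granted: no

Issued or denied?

Atomic conditions:
  NOT variance granted: no → true
  lot area > 28875 sq ft: 10066 > 28875 is false
  lot coverage ≥ 62%: 54 ≥ 62 is false
  in historic district: no → false
  number of stories ≥ 6: 7 ≥ 6 is true
  proposed use ∈ {agricultural, mixed}: agricultural is in the set → true
  NOT in historic district: no → true
  plans stamped by licensed engineer: yes → true
  zoning ∈ {AG, M1, R1}: R2 is not in the set → false
  NOT parcel in flood zone: yes → false
  front setback ≥ 52 ft: 30 ≥ 52 is false
  structure height between 11 ft and 156 ft: 46 in [11, 156] is true
  zoning ∈ {C1, M1, R2, R3}: R2 is in the set → true
  fees paid in full: yes → true
  zoning ∈ {C1, M1, R1, R2}: R2 is in the set → true
  structure height ≥ 43 ft: 46 ≥ 43 is true
  variance granted: no → false
  number of stories ≥ 11: 7 ≥ 11 is false
Combine:
[1.1.1.1] true OR false OR false = true
[1.1.1.2.2] true AND true = true
[1.1.1.2] false → true (antecedent false ⇒ implication holds) = true
[1.1.1.3.2.1] true OR false = true
[1.1.1.3.2] NOT true = false
[1.1.1.3] true OR false = true
[1.1.1] true AND true AND true = true
[1.1] NOT true = false
[1] NOT false = true
[2.1.1.1.1] false AND false = false
[2.1.1.1.2.1] true OR true OR true = true
[2.1.1.1.2] NOT true = false
[2.1.1.1] false OR false = false
[2.1.1.2.4] false → false (antecedent false ⇒ implication holds) = true
[2.1.1.2] true OR true OR true OR true = true
[2.1.1] false AND true = false
[2.1] NOT false = true
[2] NOT true = false
[root] true OR false = true
Overall: true → issued

Issued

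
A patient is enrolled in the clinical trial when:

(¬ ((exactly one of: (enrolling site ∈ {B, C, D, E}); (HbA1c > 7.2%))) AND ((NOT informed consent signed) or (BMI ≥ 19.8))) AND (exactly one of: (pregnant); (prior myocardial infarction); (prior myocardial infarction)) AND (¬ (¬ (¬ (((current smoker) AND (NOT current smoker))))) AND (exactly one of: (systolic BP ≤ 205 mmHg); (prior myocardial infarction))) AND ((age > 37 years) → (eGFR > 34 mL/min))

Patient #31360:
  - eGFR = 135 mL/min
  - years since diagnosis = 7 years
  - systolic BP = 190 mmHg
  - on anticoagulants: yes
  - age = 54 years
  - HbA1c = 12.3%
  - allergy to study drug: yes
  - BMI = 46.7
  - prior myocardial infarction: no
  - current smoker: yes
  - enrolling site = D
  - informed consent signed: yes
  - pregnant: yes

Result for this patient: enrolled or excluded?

Enrolled

Atomic conditions:
  enrolling site ∈ {B, C, D, E}: D is in the set → true
  HbA1c > 7.2%: 12.3 > 7.2 is true
  NOT informed consent signed: yes → false
  BMI ≥ 19.8: 46.7 ≥ 19.8 is true
  pregnant: yes → true
  prior myocardial infarction: no → false
  current smoker: yes → true
  NOT current smoker: yes → false
  systolic BP ≤ 205 mmHg: 190 ≤ 205 is true
  age > 37 years: 54 > 37 is true
  eGFR > 34 mL/min: 135 > 34 is true
Combine:
[1.1.1] exactly-one(true, true) = false
[1.1] NOT false = true
[1.2] false OR true = true
[1] true AND true = true
[2] exactly-one(true, false, false) = true
[3.1.1.1.1] true AND false = false
[3.1.1.1] NOT false = true
[3.1.1] NOT true = false
[3.1] NOT false = true
[3.2] exactly-one(true, false) = true
[3] true AND true = true
[4] true → true = true
[root] true AND true AND true AND true = true
Overall: true → enrolled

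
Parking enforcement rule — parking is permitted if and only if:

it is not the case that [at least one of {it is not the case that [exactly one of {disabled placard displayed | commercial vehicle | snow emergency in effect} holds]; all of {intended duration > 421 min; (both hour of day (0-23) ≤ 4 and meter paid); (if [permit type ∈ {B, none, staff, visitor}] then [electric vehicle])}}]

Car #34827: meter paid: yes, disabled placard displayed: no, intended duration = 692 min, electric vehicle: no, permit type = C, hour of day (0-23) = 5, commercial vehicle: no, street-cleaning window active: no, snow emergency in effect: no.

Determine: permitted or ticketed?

Ticketed

Atomic conditions:
  disabled placard displayed: no → false
  commercial vehicle: no → false
  snow emergency in effect: no → false
  intended duration > 421 min: 692 > 421 is true
  hour of day (0-23) ≤ 4: 5 ≤ 4 is false
  meter paid: yes → true
  permit type ∈ {B, none, staff, visitor}: C is not in the set → false
  electric vehicle: no → false
Combine:
[1.1.1] exactly-one(false, false, false) = false
[1.1] NOT false = true
[1.2.2] false AND true = false
[1.2.3] false → false (antecedent false ⇒ implication holds) = true
[1.2] true AND false AND true = false
[1] true OR false = true
[root] NOT true = false
Overall: false → ticketed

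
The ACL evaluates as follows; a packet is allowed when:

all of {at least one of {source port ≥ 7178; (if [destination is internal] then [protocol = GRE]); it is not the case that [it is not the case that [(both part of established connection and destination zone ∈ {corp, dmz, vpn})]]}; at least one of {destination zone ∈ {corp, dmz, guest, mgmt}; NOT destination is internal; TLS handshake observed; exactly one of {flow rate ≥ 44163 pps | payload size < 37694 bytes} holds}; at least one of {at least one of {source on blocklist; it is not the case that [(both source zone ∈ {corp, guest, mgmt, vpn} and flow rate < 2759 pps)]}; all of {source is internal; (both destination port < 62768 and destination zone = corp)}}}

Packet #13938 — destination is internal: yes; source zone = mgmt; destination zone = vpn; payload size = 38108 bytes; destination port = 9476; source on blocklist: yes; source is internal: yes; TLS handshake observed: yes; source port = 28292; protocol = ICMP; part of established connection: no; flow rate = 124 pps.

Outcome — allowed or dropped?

Atomic conditions:
  source port ≥ 7178: 28292 ≥ 7178 is true
  destination is internal: yes → true
  protocol = GRE: ICMP == GRE is false
  part of established connection: no → false
  destination zone ∈ {corp, dmz, vpn}: vpn is in the set → true
  destination zone ∈ {corp, dmz, guest, mgmt}: vpn is not in the set → false
  NOT destination is internal: yes → false
  TLS handshake observed: yes → true
  flow rate ≥ 44163 pps: 124 ≥ 44163 is false
  payload size < 37694 bytes: 38108 < 37694 is false
  source on blocklist: yes → true
  source zone ∈ {corp, guest, mgmt, vpn}: mgmt is in the set → true
  flow rate < 2759 pps: 124 < 2759 is true
  source is internal: yes → true
  destination port < 62768: 9476 < 62768 is true
  destination zone = corp: vpn == corp is false
Combine:
[1.2] true → false = false
[1.3.1.1] false AND true = false
[1.3.1] NOT false = true
[1.3] NOT true = false
[1] true OR false OR false = true
[2.4] exactly-one(false, false) = false
[2] false OR false OR true OR false = true
[3.1.2.1] true AND true = true
[3.1.2] NOT true = false
[3.1] true OR false = true
[3.2.2] true AND false = false
[3.2] true AND false = false
[3] true OR false = true
[root] true AND true AND true = true
Overall: true → allowed

Allowed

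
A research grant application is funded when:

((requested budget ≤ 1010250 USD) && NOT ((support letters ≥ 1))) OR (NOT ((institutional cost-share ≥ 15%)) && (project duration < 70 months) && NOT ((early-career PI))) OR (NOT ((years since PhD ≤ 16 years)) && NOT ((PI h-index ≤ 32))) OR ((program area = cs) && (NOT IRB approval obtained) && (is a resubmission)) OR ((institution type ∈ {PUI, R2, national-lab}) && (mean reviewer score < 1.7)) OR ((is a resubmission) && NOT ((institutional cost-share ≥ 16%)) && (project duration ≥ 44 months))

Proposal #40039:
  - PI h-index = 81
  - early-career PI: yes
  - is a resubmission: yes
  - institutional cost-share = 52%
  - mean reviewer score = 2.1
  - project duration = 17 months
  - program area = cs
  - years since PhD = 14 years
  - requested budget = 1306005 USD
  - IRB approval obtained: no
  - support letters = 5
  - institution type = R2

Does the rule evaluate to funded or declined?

Atomic conditions:
  requested budget ≤ 1010250 USD: 1306005 ≤ 1010250 is false
  support letters ≥ 1: 5 ≥ 1 is true
  institutional cost-share ≥ 15%: 52 ≥ 15 is true
  project duration < 70 months: 17 < 70 is true
  early-career PI: yes → true
  years since PhD ≤ 16 years: 14 ≤ 16 is true
  PI h-index ≤ 32: 81 ≤ 32 is false
  program area = cs: cs == cs is true
  NOT IRB approval obtained: no → true
  is a resubmission: yes → true
  institution type ∈ {PUI, R2, national-lab}: R2 is in the set → true
  mean reviewer score < 1.7: 2.1 < 1.7 is false
  institutional cost-share ≥ 16%: 52 ≥ 16 is true
  project duration ≥ 44 months: 17 ≥ 44 is false
Combine:
[1.2] NOT true = false
[1] false AND false = false
[2.1] NOT true = false
[2.3] NOT true = false
[2] false AND true AND false = false
[3.1] NOT true = false
[3.2] NOT false = true
[3] false AND true = false
[4] true AND true AND true = true
[5] true AND false = false
[6.2] NOT true = false
[6] true AND false AND false = false
[root] false OR false OR false OR true OR false OR false = true
Overall: true → funded

Funded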